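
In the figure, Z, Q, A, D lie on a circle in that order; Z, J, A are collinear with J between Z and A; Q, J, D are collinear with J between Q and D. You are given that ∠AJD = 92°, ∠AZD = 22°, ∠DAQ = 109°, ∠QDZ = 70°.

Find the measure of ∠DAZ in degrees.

1. ∠AQD = 22°  [same arc AD]
2. ∠ADQ = 49°  [△QAD]
3. ∠DAZ = 39°  [△AJD]

∠DAZ = 39°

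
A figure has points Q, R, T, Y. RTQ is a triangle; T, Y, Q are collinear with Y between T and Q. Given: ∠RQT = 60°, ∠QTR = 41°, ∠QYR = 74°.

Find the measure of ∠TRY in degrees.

1. ∠RTY = 41°  [Y on ray TQ]
2. ∠RYT = 106°  [linear pair at Y on TQ]
3. ∠TRY = 33°  [△RTY]

∠TRY = 33°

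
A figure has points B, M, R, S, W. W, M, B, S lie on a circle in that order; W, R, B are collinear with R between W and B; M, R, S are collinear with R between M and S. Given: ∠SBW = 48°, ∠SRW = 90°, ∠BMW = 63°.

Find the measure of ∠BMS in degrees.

∠BMS = 15°

1. ∠BSW = 117°  [cyclic WMBS, opposite ∠M+∠S]
2. ∠BWS = 15°  [△WBS]
3. ∠BMS = 15°  [same arc BS]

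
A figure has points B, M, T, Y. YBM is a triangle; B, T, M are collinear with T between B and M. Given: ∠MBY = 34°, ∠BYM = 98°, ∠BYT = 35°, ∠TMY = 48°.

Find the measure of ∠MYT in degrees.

∠MYT = 63°

1. ∠TBY = 34°  [T on ray BM]
2. ∠BTY = 111°  [△YBT]
3. ∠MTY = 69°  [linear pair at T on BM]
4. ∠MYT = 63°  [△YTM]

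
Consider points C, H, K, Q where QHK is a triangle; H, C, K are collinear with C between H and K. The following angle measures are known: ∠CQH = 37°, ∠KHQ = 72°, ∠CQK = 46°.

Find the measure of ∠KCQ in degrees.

1. ∠CHQ = 72°  [C on ray HK]
2. ∠HCQ = 71°  [△QHC]
3. ∠KCQ = 109°  [linear pair at C on HK]

∠KCQ = 109°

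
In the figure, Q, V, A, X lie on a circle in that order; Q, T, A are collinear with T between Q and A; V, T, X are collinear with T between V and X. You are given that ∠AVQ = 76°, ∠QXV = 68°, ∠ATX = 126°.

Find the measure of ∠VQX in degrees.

∠VQX = 94°

1. ∠QAV = 68°  [same arc QV]
2. ∠QTV = 126°  [vertical angles at T]
3. ∠AQV = 36°  [△QVA]
4. ∠QVX = 18°  [△QTV]
5. ∠VQX = 94°  [△QVX]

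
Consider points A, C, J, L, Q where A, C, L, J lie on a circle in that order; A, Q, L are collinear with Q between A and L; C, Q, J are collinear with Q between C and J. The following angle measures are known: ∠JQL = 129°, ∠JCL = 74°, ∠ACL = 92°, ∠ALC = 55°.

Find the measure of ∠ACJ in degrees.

∠ACJ = 18°

1. ∠AQC = 129°  [vertical angles at Q]
2. ∠CAL = 33°  [△ACL]
3. ∠ACJ = 18°  [△AQC]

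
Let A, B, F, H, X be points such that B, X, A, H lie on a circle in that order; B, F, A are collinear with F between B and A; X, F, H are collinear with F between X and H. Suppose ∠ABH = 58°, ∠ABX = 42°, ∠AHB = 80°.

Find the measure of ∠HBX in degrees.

∠HBX = 100°

1. ∠AXH = 58°  [same arc AH]
2. ∠AHX = 42°  [same arc XA]
3. ∠HAX = 80°  [△XAH]
4. ∠HBX = 100°  [cyclic BXAH, opposite ∠B+∠A]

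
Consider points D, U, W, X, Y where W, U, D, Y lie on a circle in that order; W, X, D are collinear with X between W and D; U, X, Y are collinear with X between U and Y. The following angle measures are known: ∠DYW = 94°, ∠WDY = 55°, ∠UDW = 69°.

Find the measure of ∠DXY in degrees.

1. ∠DWY = 31°  [△WDY]
2. ∠UYW = 69°  [same arc WU]
3. ∠WXY = 80°  [△WXY]
4. ∠DXY = 100°  [linear pair at X on WD]

∠DXY = 100°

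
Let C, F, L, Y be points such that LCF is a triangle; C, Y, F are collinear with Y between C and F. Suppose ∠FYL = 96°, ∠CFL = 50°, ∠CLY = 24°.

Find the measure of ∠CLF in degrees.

∠CLF = 58°

1. ∠CYL = 84°  [linear pair at Y on CF]
2. ∠LCY = 72°  [△LCY]
3. ∠FCL = 72°  [Y on ray CF]
4. ∠CLF = 58°  [△LCF]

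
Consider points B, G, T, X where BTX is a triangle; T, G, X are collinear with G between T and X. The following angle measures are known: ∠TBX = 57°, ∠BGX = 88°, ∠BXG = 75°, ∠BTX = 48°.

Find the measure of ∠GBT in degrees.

1. ∠BGT = 92°  [linear pair at G on TX]
2. ∠BTG = 48°  [G on ray TX]
3. ∠GBT = 40°  [△BTG]

∠GBT = 40°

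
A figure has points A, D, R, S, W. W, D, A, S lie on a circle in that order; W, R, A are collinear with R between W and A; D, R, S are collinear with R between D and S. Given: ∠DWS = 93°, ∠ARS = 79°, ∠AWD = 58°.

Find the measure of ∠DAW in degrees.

∠DAW = 44°

1. ∠DAS = 87°  [cyclic WDAS, opposite ∠W+∠A]
2. ∠DRW = 79°  [vertical angles at R]
3. ∠ASD = 58°  [same arc DA]
4. ∠ADS = 35°  [△DAS]
5. ∠ARD = 101°  [linear pair at R on WA]
6. ∠DAW = 44°  [△DRA]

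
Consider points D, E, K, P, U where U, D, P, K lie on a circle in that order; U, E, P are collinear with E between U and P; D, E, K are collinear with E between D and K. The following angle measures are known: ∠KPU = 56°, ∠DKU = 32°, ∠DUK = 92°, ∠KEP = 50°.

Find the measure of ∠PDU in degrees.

1. ∠KDU = 56°  [same arc UK]
2. ∠DPU = 32°  [same arc UD]
3. ∠DEU = 50°  [vertical angles at E]
4. ∠DUP = 74°  [△UED]
5. ∠PDU = 74°  [△UDP]

∠PDU = 74°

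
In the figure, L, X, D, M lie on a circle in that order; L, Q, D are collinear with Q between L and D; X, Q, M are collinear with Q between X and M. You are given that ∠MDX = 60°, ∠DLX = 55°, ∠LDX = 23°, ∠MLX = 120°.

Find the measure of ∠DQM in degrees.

∠DQM = 88°

1. ∠DMX = 55°  [same arc XD]
2. ∠LMX = 23°  [same arc LX]
3. ∠LXM = 37°  [△LXM]
4. ∠LDM = 37°  [same arc LM]
5. ∠DQM = 88°  [△DQM]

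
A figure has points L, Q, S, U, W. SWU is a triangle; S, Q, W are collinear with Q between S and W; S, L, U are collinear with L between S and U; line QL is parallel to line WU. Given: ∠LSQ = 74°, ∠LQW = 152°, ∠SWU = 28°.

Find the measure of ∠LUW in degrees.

∠LUW = 78°

1. ∠USW = 74°  [Q on SW, L on SU]
2. ∠SUW = 78°  [△SWU]
3. ∠LUW = 78°  [L on ray US]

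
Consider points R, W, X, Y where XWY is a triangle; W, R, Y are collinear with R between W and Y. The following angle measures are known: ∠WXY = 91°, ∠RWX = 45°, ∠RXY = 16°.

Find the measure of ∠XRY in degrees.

1. ∠XWY = 45°  [R on ray WY]
2. ∠WYX = 44°  [△XWY]
3. ∠RYX = 44°  [R on ray YW]
4. ∠XRY = 120°  [△XRY]

∠XRY = 120°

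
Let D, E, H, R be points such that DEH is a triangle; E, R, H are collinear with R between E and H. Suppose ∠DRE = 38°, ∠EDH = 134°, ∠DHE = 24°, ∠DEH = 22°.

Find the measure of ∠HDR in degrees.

∠HDR = 14°

1. ∠DRH = 142°  [linear pair at R on EH]
2. ∠DHR = 24°  [R on ray HE]
3. ∠HDR = 14°  [△DRH]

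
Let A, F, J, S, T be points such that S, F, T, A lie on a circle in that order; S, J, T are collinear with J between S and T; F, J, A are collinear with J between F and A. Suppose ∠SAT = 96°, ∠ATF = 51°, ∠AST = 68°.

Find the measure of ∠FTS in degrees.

∠FTS = 35°

1. ∠ATS = 16°  [△STA]
2. ∠ASF = 129°  [cyclic SFTA, opposite ∠S+∠T]
3. ∠AFS = 16°  [same arc SA]
4. ∠FAS = 35°  [△SFA]
5. ∠FTS = 35°  [same arc SF]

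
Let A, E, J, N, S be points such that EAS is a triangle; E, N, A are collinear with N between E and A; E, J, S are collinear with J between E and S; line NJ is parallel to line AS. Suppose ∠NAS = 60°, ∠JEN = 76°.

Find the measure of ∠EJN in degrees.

∠EJN = 44°

1. ∠EAS = 60°  [N on ray AE]
2. ∠AES = 76°  [N on EA, J on ES]
3. ∠ASE = 44°  [△EAS]
4. ∠EJN = 44°  [NJ∥AS, corresponding at J]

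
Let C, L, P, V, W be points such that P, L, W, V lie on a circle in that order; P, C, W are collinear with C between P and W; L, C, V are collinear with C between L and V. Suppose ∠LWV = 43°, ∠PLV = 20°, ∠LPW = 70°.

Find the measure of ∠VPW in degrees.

∠VPW = 67°

1. ∠LVW = 70°  [same arc LW]
2. ∠VLW = 67°  [△LWV]
3. ∠VPW = 67°  [same arc WV]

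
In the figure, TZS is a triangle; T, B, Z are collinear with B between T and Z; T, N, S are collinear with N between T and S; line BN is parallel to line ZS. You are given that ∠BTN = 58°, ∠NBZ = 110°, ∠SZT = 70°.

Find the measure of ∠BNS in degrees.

∠BNS = 128°

1. ∠NBT = 70°  [linear pair at B on TZ]
2. ∠BNT = 52°  [△TBN]
3. ∠BNS = 128°  [linear pair at N on TS]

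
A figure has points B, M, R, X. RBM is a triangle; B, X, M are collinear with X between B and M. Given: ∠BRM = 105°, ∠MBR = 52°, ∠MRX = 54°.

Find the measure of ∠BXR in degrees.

1. ∠BMR = 23°  [△RBM]
2. ∠RMX = 23°  [X on ray MB]
3. ∠MXR = 103°  [△RXM]
4. ∠BXR = 77°  [linear pair at X on BM]

∠BXR = 77°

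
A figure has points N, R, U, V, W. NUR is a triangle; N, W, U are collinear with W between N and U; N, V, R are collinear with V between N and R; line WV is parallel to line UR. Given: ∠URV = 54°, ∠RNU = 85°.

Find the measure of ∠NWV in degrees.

∠NWV = 41°

1. ∠NRU = 54°  [V on ray RN]
2. ∠NUR = 41°  [△NUR]
3. ∠NWV = 41°  [WV∥UR, corresponding at W]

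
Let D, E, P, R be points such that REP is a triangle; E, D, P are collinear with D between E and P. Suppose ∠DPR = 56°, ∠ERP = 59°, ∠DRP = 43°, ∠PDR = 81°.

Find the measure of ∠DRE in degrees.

∠DRE = 16°

1. ∠EPR = 56°  [D on ray PE]
2. ∠PER = 65°  [△REP]
3. ∠EDR = 99°  [linear pair at D on EP]
4. ∠DER = 65°  [D on ray EP]
5. ∠DRE = 16°  [△RED]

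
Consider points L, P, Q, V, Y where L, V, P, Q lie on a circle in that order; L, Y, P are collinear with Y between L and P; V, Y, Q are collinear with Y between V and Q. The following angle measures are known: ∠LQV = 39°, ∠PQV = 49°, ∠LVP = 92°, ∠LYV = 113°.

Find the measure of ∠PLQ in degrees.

1. ∠LPV = 39°  [same arc LV]
2. ∠PYV = 67°  [linear pair at Y on LP]
3. ∠PVQ = 74°  [△VYP]
4. ∠PLQ = 74°  [same arc PQ]

∠PLQ = 74°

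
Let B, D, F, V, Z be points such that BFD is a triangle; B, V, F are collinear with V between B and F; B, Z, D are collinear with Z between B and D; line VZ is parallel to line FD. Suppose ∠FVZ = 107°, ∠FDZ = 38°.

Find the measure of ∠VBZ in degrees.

∠VBZ = 69°

1. ∠BVZ = 73°  [linear pair at V on BF]
2. ∠BDF = 38°  [Z on ray DB]
3. ∠BFD = 73°  [VZ∥FD, corresponding at V]
4. ∠DBF = 69°  [△BFD]
5. ∠VBZ = 69°  [V on BF, Z on BD]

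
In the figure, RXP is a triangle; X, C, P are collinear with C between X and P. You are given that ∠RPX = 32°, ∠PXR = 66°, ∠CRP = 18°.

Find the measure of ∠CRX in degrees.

∠CRX = 64°

1. ∠CPR = 32°  [C on ray PX]
2. ∠CXR = 66°  [C on ray XP]
3. ∠PCR = 130°  [△RCP]
4. ∠RCX = 50°  [linear pair at C on XP]
5. ∠CRX = 64°  [△RXC]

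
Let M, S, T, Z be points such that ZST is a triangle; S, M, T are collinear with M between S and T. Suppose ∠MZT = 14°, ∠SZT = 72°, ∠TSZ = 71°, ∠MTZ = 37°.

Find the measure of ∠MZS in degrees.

1. ∠TMZ = 129°  [△ZMT]
2. ∠MSZ = 71°  [M on ray ST]
3. ∠SMZ = 51°  [linear pair at M on ST]
4. ∠MZS = 58°  [△ZSM]

∠MZS = 58°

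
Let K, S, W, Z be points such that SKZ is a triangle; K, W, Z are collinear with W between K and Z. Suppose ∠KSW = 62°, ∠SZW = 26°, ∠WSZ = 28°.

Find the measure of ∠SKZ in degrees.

1. ∠SWZ = 126°  [△SWZ]
2. ∠KWS = 54°  [linear pair at W on KZ]
3. ∠SKW = 64°  [△SKW]
4. ∠SKZ = 64°  [W on ray KZ]

∠SKZ = 64°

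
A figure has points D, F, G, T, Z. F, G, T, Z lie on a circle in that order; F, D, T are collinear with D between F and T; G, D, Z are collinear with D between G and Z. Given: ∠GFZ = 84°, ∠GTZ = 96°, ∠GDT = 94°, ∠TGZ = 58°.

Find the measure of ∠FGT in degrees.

∠FGT = 126°

1. ∠GZT = 26°  [△GTZ]
2. ∠FTG = 28°  [△GDT]
3. ∠GFT = 26°  [same arc GT]
4. ∠FGT = 126°  [△FGT]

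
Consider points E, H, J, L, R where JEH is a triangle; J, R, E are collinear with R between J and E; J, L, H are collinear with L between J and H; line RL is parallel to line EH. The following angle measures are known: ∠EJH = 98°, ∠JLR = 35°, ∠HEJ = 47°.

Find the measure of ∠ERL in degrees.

∠ERL = 133°

1. ∠LJR = 98°  [R on JE, L on JH]
2. ∠JRL = 47°  [△JRL]
3. ∠ERL = 133°  [linear pair at R on JE]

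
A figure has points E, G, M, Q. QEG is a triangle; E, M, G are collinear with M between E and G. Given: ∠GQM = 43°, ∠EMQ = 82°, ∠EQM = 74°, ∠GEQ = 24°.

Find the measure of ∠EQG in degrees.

1. ∠GMQ = 98°  [linear pair at M on EG]
2. ∠MGQ = 39°  [△QMG]
3. ∠EGQ = 39°  [M on ray GE]
4. ∠EQG = 117°  [△QEG]

∠EQG = 117°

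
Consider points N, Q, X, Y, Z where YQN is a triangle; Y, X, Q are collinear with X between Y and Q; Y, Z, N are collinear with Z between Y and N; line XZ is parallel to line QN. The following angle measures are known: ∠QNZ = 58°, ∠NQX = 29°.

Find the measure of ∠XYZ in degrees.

1. ∠QNY = 58°  [Z on ray NY]
2. ∠NQY = 29°  [X on ray QY]
3. ∠NYQ = 93°  [△YQN]
4. ∠XYZ = 93°  [X on YQ, Z on YN]

∠XYZ = 93°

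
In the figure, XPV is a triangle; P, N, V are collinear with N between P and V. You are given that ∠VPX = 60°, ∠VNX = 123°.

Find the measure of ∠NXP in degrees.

1. ∠NPX = 60°  [N on ray PV]
2. ∠PNX = 57°  [linear pair at N on PV]
3. ∠NXP = 63°  [△XPN]

∠NXP = 63°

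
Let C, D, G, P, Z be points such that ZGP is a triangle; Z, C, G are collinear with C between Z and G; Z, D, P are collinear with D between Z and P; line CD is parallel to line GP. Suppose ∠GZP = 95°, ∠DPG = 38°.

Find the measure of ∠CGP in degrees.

∠CGP = 47°

1. ∠GPZ = 38°  [D on ray PZ]
2. ∠PGZ = 47°  [△ZGP]
3. ∠CGP = 47°  [C on ray GZ]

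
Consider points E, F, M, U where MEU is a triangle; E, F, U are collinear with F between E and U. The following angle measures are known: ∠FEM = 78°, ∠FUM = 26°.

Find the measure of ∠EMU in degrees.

∠EMU = 76°

1. ∠MEU = 78°  [F on ray EU]
2. ∠EUM = 26°  [F on ray UE]
3. ∠EMU = 76°  [△MEU]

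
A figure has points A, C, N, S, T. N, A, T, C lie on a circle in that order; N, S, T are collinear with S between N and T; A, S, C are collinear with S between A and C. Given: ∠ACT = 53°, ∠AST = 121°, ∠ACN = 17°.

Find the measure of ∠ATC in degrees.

1. ∠ATN = 17°  [same arc NA]
2. ∠CAT = 42°  [△AST]
3. ∠ATC = 85°  [△ATC]

∠ATC = 85°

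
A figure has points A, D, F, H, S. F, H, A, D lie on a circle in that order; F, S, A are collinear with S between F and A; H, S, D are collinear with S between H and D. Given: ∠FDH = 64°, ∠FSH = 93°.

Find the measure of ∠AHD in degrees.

∠AHD = 29°

1. ∠FAH = 64°  [same arc FH]
2. ∠ASH = 87°  [linear pair at S on FA]
3. ∠AHD = 29°  [△HSA]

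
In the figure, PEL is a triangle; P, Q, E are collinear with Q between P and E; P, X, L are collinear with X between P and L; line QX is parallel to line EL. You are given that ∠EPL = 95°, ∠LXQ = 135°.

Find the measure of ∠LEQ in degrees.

1. ∠QPX = 95°  [Q on PE, X on PL]
2. ∠PXQ = 45°  [linear pair at X on PL]
3. ∠PQX = 40°  [△PQX]
4. ∠EQX = 140°  [linear pair at Q on PE]
5. ∠LEQ = 40°  [QX∥EL, co-interior at E–Q]

∠LEQ = 40°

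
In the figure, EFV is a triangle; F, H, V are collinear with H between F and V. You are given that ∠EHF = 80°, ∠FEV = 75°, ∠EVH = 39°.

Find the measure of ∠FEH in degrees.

1. ∠EVF = 39°  [H on ray VF]
2. ∠EFV = 66°  [△EFV]
3. ∠EFH = 66°  [H on ray FV]
4. ∠FEH = 34°  [△EFH]

∠FEH = 34°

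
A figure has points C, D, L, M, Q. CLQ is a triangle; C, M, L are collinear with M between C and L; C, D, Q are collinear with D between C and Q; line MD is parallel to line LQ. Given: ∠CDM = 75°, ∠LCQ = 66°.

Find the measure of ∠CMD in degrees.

1. ∠CQL = 75°  [MD∥LQ, corresponding at D]
2. ∠CLQ = 39°  [△CLQ]
3. ∠CMD = 39°  [MD∥LQ, corresponding at M]

∠CMD = 39°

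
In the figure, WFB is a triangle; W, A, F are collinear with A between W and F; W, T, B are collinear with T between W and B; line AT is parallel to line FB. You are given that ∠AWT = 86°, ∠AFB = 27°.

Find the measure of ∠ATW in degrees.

∠ATW = 67°

1. ∠BWF = 86°  [A on WF, T on WB]
2. ∠BFW = 27°  [A on ray FW]
3. ∠FBW = 67°  [△WFB]
4. ∠ATW = 67°  [AT∥FB, corresponding at T]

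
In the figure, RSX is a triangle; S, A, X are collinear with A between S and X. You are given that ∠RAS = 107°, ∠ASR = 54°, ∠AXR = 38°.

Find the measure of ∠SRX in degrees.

∠SRX = 88°

1. ∠RSX = 54°  [A on ray SX]
2. ∠RXS = 38°  [A on ray XS]
3. ∠SRX = 88°  [△RSX]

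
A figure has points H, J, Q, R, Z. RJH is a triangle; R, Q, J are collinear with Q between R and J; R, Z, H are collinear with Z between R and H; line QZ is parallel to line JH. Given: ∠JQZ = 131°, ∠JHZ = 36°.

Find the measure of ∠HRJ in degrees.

∠HRJ = 95°

1. ∠RQZ = 49°  [linear pair at Q on RJ]
2. ∠JHR = 36°  [Z on ray HR]
3. ∠HJR = 49°  [QZ∥JH, corresponding at Q]
4. ∠HRJ = 95°  [△RJH]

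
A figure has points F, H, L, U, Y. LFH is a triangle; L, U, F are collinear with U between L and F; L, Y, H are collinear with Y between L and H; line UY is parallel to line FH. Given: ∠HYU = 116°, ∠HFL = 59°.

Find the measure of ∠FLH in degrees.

∠FLH = 57°

1. ∠LYU = 64°  [linear pair at Y on LH]
2. ∠LUY = 59°  [UY∥FH, corresponding at U]
3. ∠ULY = 57°  [△LUY]
4. ∠FLH = 57°  [U on LF, Y on LH]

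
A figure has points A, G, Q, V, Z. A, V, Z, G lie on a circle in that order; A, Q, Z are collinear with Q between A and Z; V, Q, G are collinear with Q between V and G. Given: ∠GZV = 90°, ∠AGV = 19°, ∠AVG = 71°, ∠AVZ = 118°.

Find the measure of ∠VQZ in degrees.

1. ∠AZV = 19°  [same arc AV]
2. ∠VAZ = 43°  [△AVZ]
3. ∠AQV = 66°  [△AQV]
4. ∠VQZ = 114°  [linear pair at Q on AZ]

∠VQZ = 114°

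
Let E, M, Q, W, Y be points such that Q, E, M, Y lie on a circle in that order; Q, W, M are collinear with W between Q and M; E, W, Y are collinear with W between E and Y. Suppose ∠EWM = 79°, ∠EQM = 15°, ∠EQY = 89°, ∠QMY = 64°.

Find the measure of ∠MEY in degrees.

∠MEY = 74°

1. ∠EYM = 15°  [same arc EM]
2. ∠EMY = 91°  [cyclic QEMY, opposite ∠Q+∠M]
3. ∠MEY = 74°  [△EMY]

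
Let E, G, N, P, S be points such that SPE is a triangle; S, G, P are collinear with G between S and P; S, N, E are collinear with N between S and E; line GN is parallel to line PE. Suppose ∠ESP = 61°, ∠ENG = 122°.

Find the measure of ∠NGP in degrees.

∠NGP = 119°

1. ∠GSN = 61°  [G on SP, N on SE]
2. ∠GNS = 58°  [linear pair at N on SE]
3. ∠NGS = 61°  [△SGN]
4. ∠NGP = 119°  [linear pair at G on SP]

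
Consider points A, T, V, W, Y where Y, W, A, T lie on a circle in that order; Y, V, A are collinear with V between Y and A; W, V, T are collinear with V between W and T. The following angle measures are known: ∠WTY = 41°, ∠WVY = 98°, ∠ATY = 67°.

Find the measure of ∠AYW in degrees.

∠AYW = 26°

1. ∠WAY = 41°  [same arc YW]
2. ∠AWY = 113°  [cyclic YWAT, opposite ∠W+∠T]
3. ∠AYW = 26°  [△YWA]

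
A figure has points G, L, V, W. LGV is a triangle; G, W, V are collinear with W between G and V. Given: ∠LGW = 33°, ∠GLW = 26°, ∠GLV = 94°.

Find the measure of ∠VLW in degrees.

∠VLW = 68°

1. ∠GWL = 121°  [△LGW]
2. ∠LGV = 33°  [W on ray GV]
3. ∠GVL = 53°  [△LGV]
4. ∠LWV = 59°  [linear pair at W on GV]
5. ∠LVW = 53°  [W on ray VG]
6. ∠VLW = 68°  [△LWV]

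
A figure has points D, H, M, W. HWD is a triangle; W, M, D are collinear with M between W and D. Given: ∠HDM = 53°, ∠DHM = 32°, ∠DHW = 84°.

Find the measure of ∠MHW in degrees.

∠MHW = 52°

1. ∠DMH = 95°  [△HMD]
2. ∠HDW = 53°  [M on ray DW]
3. ∠DWH = 43°  [△HWD]
4. ∠HMW = 85°  [linear pair at M on WD]
5. ∠HWM = 43°  [M on ray WD]
6. ∠MHW = 52°  [△HWM]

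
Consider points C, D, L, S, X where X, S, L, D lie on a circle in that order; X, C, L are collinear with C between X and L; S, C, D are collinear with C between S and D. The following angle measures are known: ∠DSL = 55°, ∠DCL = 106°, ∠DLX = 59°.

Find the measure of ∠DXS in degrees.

∠DXS = 70°

1. ∠DXL = 55°  [same arc LD]
2. ∠DCX = 74°  [linear pair at C on XL]
3. ∠DSX = 59°  [same arc XD]
4. ∠SDX = 51°  [△XCD]
5. ∠DXS = 70°  [△XSD]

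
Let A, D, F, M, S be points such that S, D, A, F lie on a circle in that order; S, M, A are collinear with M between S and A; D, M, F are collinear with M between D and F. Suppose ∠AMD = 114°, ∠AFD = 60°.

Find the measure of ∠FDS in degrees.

1. ∠DMS = 66°  [linear pair at M on SA]
2. ∠ASD = 60°  [same arc DA]
3. ∠FDS = 54°  [△SMD]

∠FDS = 54°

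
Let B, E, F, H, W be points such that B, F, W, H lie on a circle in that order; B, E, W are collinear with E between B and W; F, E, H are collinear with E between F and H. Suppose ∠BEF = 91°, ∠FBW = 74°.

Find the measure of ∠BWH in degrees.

1. ∠HEW = 91°  [vertical angles at E]
2. ∠FHW = 74°  [same arc FW]
3. ∠BWH = 15°  [△WEH]

∠BWH = 15°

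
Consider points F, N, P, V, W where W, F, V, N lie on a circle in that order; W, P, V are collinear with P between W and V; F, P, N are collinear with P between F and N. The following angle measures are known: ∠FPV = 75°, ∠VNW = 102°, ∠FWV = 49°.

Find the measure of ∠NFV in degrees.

1. ∠VFW = 78°  [cyclic WFVN, opposite ∠F+∠N]
2. ∠FVW = 53°  [△WFV]
3. ∠NFV = 52°  [△FPV]

∠NFV = 52°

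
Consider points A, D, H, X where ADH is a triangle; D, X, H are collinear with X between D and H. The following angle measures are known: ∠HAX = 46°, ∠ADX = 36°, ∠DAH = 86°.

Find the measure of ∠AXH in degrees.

∠AXH = 76°

1. ∠ADH = 36°  [X on ray DH]
2. ∠AHD = 58°  [△ADH]
3. ∠AHX = 58°  [X on ray HD]
4. ∠AXH = 76°  [△AXH]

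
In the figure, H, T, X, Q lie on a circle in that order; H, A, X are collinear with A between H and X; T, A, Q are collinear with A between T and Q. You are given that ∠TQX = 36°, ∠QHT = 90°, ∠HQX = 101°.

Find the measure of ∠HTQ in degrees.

∠HTQ = 25°

1. ∠THX = 36°  [same arc TX]
2. ∠HTX = 79°  [cyclic HTXQ, opposite ∠T+∠Q]
3. ∠HXT = 65°  [△HTX]
4. ∠HQT = 65°  [same arc HT]
5. ∠HTQ = 25°  [△HTQ]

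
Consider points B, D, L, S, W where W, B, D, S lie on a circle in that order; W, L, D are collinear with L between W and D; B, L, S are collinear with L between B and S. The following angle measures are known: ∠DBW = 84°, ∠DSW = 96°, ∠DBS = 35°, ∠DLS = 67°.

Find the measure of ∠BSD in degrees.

1. ∠DWS = 35°  [same arc DS]
2. ∠SDW = 49°  [△WDS]
3. ∠BSD = 64°  [△DLS]

∠BSD = 64°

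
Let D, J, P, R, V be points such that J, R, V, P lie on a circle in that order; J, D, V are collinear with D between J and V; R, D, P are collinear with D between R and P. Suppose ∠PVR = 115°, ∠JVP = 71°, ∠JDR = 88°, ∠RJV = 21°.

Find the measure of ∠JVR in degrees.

1. ∠PJR = 65°  [cyclic JRVP, opposite ∠J+∠V]
2. ∠JRP = 71°  [same arc JP]
3. ∠JPR = 44°  [△JRP]
4. ∠JVR = 44°  [same arc JR]

∠JVR = 44°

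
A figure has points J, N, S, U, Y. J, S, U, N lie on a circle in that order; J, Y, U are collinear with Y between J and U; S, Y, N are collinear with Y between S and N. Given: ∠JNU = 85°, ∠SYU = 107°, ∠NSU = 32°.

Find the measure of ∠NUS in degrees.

1. ∠JSU = 95°  [cyclic JSUN, opposite ∠S+∠N]
2. ∠JUS = 41°  [△SYU]
3. ∠SJU = 44°  [△JSU]
4. ∠SNU = 44°  [same arc SU]
5. ∠NUS = 104°  [△SUN]

∠NUS = 104°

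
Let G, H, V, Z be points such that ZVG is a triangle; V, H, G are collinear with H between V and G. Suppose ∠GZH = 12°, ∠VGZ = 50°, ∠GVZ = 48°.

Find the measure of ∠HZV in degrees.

1. ∠HGZ = 50°  [H on ray GV]
2. ∠HVZ = 48°  [H on ray VG]
3. ∠GHZ = 118°  [△ZHG]
4. ∠VHZ = 62°  [linear pair at H on VG]
5. ∠HZV = 70°  [△ZVH]

∠HZV = 70°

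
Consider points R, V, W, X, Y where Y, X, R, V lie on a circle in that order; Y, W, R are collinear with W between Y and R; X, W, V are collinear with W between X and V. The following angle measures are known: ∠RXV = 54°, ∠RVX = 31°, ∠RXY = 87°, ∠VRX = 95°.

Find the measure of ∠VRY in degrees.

1. ∠RYV = 54°  [same arc RV]
2. ∠RVY = 93°  [cyclic YXRV, opposite ∠X+∠V]
3. ∠VRY = 33°  [△YRV]

∠VRY = 33°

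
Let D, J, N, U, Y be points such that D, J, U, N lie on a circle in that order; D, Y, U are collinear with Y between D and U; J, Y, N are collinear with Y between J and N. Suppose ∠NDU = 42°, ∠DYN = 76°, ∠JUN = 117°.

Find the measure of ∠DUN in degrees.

∠DUN = 55°

1. ∠NJU = 42°  [same arc UN]
2. ∠NYU = 104°  [linear pair at Y on DU]
3. ∠JNU = 21°  [△JUN]
4. ∠DUN = 55°  [△UYN]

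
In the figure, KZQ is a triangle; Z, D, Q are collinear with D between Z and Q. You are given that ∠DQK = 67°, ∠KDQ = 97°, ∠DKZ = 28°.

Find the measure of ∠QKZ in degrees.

∠QKZ = 44°

1. ∠KQZ = 67°  [D on ray QZ]
2. ∠KDZ = 83°  [linear pair at D on ZQ]
3. ∠DZK = 69°  [△KZD]
4. ∠KZQ = 69°  [D on ray ZQ]
5. ∠QKZ = 44°  [△KZQ]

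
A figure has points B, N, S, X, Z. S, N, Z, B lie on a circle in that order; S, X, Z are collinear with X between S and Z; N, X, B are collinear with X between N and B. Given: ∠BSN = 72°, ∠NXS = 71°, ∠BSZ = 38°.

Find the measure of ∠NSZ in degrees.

1. ∠BZN = 108°  [cyclic SNZB, opposite ∠S+∠Z]
2. ∠BNZ = 38°  [same arc ZB]
3. ∠NBZ = 34°  [△NZB]
4. ∠NSZ = 34°  [same arc NZ]

∠NSZ = 34°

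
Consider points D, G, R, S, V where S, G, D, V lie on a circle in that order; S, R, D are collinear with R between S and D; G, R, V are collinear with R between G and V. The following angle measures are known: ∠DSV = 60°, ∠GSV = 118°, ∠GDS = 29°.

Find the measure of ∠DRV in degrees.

∠DRV = 89°

1. ∠GVS = 29°  [same arc SG]
2. ∠SRV = 91°  [△SRV]
3. ∠DRV = 89°  [linear pair at R on SD]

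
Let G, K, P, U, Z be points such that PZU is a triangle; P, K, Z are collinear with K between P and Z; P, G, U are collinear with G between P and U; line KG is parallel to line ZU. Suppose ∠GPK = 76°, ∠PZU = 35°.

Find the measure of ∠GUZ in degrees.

∠GUZ = 69°

1. ∠UPZ = 76°  [K on PZ, G on PU]
2. ∠PUZ = 69°  [△PZU]
3. ∠GUZ = 69°  [G on ray UP]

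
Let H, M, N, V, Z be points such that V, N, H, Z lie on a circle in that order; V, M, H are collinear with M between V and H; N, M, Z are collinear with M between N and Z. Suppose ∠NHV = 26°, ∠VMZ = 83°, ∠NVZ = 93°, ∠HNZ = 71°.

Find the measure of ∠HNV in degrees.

1. ∠NZV = 26°  [same arc VN]
2. ∠HMZ = 97°  [linear pair at M on VH]
3. ∠HVZ = 71°  [△VMZ]
4. ∠NHZ = 87°  [cyclic VNHZ, opposite ∠V+∠H]
5. ∠HZN = 22°  [△NHZ]
6. ∠VHZ = 61°  [△HMZ]
7. ∠HZV = 48°  [△VHZ]
8. ∠HNV = 132°  [cyclic VNHZ, opposite ∠N+∠Z]

∠HNV = 132°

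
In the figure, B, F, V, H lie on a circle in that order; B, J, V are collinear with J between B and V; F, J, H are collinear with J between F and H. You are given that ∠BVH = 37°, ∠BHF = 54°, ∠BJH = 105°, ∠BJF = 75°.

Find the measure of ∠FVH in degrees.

1. ∠BFH = 37°  [same arc BH]
2. ∠FBH = 89°  [△BFH]
3. ∠FVH = 91°  [cyclic BFVH, opposite ∠B+∠V]

∠FVH = 91°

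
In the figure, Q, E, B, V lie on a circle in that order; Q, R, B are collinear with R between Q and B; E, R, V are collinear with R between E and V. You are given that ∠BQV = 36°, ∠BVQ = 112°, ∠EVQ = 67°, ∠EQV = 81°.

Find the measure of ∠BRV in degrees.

1. ∠BEV = 36°  [same arc BV]
2. ∠QBV = 32°  [△QBV]
3. ∠EBV = 99°  [cyclic QEBV, opposite ∠Q+∠B]
4. ∠BVE = 45°  [△EBV]
5. ∠BRV = 103°  [△BRV]

∠BRV = 103°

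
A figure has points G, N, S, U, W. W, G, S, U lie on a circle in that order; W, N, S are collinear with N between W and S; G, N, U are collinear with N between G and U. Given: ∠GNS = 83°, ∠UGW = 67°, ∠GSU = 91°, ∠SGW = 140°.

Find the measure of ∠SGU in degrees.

1. ∠GNW = 97°  [linear pair at N on WS]
2. ∠GWS = 16°  [△WNG]
3. ∠GSW = 24°  [△WGS]
4. ∠SGU = 73°  [△GNS]

∠SGU = 73°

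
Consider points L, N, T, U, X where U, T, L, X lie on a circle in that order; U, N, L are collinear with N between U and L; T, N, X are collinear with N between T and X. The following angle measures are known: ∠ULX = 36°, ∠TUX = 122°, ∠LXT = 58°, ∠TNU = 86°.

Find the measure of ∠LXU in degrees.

∠LXU = 80°

1. ∠UTX = 36°  [same arc UX]
2. ∠LNX = 86°  [△LNX]
3. ∠TXU = 22°  [△UTX]
4. ∠UNX = 94°  [linear pair at N on UL]
5. ∠LUX = 64°  [△UNX]
6. ∠LXU = 80°  [△ULX]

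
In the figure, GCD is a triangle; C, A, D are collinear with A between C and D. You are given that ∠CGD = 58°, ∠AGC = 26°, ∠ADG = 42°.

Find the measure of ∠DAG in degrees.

∠DAG = 106°

1. ∠CDG = 42°  [A on ray DC]
2. ∠DCG = 80°  [△GCD]
3. ∠ACG = 80°  [A on ray CD]
4. ∠CAG = 74°  [△GCA]
5. ∠DAG = 106°  [linear pair at A on CD]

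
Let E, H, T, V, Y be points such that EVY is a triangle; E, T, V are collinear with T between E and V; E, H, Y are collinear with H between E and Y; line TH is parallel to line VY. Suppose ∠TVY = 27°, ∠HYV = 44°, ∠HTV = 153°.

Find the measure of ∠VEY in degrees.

1. ∠EVY = 27°  [T on ray VE]
2. ∠EYV = 44°  [H on ray YE]
3. ∠VEY = 109°  [△EVY]

∠VEY = 109°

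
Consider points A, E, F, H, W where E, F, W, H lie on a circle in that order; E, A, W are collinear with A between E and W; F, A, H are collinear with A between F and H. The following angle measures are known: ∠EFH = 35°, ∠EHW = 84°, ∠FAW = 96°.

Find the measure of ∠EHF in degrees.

∠EHF = 23°

1. ∠EWH = 35°  [same arc EH]
2. ∠HEW = 61°  [△EWH]
3. ∠EAH = 96°  [vertical angles at A]
4. ∠EHF = 23°  [△EAH]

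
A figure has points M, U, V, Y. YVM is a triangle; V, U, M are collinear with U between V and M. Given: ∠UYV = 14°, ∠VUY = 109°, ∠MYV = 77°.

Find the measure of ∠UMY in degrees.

1. ∠UVY = 57°  [△YVU]
2. ∠MVY = 57°  [U on ray VM]
3. ∠VMY = 46°  [△YVM]
4. ∠UMY = 46°  [U on ray MV]

∠UMY = 46°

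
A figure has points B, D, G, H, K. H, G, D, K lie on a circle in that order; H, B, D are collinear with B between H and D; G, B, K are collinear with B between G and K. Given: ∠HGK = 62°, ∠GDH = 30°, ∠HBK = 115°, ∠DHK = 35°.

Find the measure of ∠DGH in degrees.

∠DGH = 97°

1. ∠HDK = 62°  [same arc HK]
2. ∠DKH = 83°  [△HDK]
3. ∠DGH = 97°  [cyclic HGDK, opposite ∠G+∠K]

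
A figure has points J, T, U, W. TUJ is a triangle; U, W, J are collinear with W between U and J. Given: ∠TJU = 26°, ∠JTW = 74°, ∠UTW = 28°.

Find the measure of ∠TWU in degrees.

∠TWU = 100°

1. ∠TJW = 26°  [W on ray JU]
2. ∠JWT = 80°  [△TWJ]
3. ∠TWU = 100°  [linear pair at W on UJ]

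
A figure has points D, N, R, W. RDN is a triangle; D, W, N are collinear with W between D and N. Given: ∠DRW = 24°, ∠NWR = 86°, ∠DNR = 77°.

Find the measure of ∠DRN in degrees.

∠DRN = 41°

1. ∠DWR = 94°  [linear pair at W on DN]
2. ∠RDW = 62°  [△RDW]
3. ∠NDR = 62°  [W on ray DN]
4. ∠DRN = 41°  [△RDN]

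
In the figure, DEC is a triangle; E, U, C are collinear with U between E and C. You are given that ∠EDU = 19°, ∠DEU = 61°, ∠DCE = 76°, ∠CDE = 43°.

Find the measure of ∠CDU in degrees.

1. ∠DUE = 100°  [△DEU]
2. ∠DCU = 76°  [U on ray CE]
3. ∠CUD = 80°  [linear pair at U on EC]
4. ∠CDU = 24°  [△DUC]

∠CDU = 24°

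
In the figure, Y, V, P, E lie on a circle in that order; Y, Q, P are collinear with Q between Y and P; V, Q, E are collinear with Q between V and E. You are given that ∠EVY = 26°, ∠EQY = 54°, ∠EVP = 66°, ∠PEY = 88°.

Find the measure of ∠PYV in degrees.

1. ∠PQV = 54°  [vertical angles at Q]
2. ∠VPY = 60°  [△VQP]
3. ∠PVY = 92°  [cyclic YVPE, opposite ∠V+∠E]
4. ∠PYV = 28°  [△YVP]

∠PYV = 28°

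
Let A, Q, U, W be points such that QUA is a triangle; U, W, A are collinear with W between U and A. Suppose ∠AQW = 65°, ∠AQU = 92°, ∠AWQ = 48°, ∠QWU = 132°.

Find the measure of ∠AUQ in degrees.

∠AUQ = 21°

1. ∠QAW = 67°  [△QWA]
2. ∠QAU = 67°  [W on ray AU]
3. ∠AUQ = 21°  [△QUA]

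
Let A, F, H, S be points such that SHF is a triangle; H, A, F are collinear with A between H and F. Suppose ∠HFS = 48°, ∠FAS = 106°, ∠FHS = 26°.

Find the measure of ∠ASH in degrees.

1. ∠HAS = 74°  [linear pair at A on HF]
2. ∠AHS = 26°  [A on ray HF]
3. ∠ASH = 80°  [△SHA]

∠ASH = 80°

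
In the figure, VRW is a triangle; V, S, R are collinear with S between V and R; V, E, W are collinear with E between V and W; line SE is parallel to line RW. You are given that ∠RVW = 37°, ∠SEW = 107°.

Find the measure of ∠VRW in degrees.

∠VRW = 70°

1. ∠EVS = 37°  [S on VR, E on VW]
2. ∠SEV = 73°  [linear pair at E on VW]
3. ∠ESV = 70°  [△VSE]
4. ∠VRW = 70°  [SE∥RW, corresponding at S]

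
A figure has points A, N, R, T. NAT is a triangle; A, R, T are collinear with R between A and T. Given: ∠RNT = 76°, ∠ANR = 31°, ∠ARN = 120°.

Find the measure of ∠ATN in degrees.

∠ATN = 44°

1. ∠NRT = 60°  [linear pair at R on AT]
2. ∠NTR = 44°  [△NRT]
3. ∠ATN = 44°  [R on ray TA]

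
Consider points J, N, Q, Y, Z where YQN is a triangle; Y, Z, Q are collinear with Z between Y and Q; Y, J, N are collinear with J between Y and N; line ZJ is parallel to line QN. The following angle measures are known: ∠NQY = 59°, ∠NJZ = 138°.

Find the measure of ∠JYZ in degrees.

∠JYZ = 79°

1. ∠JZY = 59°  [ZJ∥QN, corresponding at Z]
2. ∠YJZ = 42°  [linear pair at J on YN]
3. ∠JYZ = 79°  [△YZJ]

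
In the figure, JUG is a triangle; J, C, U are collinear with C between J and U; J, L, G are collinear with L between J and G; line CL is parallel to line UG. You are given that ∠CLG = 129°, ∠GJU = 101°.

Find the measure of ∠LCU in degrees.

1. ∠CLJ = 51°  [linear pair at L on JG]
2. ∠CJL = 101°  [C on JU, L on JG]
3. ∠JCL = 28°  [△JCL]
4. ∠LCU = 152°  [linear pair at C on JU]

∠LCU = 152°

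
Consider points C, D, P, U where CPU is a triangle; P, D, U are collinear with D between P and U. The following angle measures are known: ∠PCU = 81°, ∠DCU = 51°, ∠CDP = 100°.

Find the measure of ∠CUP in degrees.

∠CUP = 49°

1. ∠CDU = 80°  [linear pair at D on PU]
2. ∠CUD = 49°  [△CDU]
3. ∠CUP = 49°  [D on ray UP]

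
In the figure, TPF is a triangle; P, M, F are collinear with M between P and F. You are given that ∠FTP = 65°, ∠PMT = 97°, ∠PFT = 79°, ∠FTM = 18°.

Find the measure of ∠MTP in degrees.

∠MTP = 47°

1. ∠FPT = 36°  [△TPF]
2. ∠MPT = 36°  [M on ray PF]
3. ∠MTP = 47°  [△TPM]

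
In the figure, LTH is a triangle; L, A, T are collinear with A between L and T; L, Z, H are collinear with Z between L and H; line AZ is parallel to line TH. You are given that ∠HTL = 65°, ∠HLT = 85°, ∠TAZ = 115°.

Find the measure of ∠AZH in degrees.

1. ∠LHT = 30°  [△LTH]
2. ∠AZL = 30°  [AZ∥TH, corresponding at Z]
3. ∠AZH = 150°  [linear pair at Z on LH]

∠AZH = 150°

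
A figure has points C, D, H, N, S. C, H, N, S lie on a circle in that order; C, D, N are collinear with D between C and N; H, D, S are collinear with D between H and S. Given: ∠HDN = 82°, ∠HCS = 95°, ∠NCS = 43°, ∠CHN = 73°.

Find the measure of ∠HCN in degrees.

1. ∠HNS = 85°  [cyclic CHNS, opposite ∠C+∠N]
2. ∠NHS = 43°  [same arc NS]
3. ∠HSN = 52°  [△HNS]
4. ∠HCN = 52°  [same arc HN]

∠HCN = 52°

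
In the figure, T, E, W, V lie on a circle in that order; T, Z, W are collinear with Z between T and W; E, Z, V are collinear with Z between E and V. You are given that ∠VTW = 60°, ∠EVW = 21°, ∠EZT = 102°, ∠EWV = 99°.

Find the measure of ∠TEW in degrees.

∠TEW = 117°

1. ∠VEW = 60°  [same arc WV]
2. ∠ETW = 21°  [same arc EW]
3. ∠EZW = 78°  [linear pair at Z on TW]
4. ∠EWT = 42°  [△EZW]
5. ∠TEW = 117°  [△TEW]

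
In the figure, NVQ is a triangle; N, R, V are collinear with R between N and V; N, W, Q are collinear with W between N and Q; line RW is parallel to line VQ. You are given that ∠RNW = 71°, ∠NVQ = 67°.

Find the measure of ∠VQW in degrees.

∠VQW = 42°

1. ∠QNV = 71°  [R on NV, W on NQ]
2. ∠NQV = 42°  [△NVQ]
3. ∠VQW = 42°  [W on ray QN]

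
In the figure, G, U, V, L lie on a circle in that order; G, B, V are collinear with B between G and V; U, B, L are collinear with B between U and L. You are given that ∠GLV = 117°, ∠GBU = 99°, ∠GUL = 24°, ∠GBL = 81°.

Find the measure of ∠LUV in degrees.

1. ∠GUV = 63°  [cyclic GUVL, opposite ∠U+∠L]
2. ∠UBV = 81°  [linear pair at B on GV]
3. ∠UGV = 57°  [△GBU]
4. ∠GVU = 60°  [△GUV]
5. ∠LUV = 39°  [△UBV]

∠LUV = 39°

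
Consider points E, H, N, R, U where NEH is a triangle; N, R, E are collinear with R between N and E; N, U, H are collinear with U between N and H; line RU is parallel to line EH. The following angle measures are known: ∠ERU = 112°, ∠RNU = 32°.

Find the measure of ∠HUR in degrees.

1. ∠NRU = 68°  [linear pair at R on NE]
2. ∠NUR = 80°  [△NRU]
3. ∠HUR = 100°  [linear pair at U on NH]

∠HUR = 100°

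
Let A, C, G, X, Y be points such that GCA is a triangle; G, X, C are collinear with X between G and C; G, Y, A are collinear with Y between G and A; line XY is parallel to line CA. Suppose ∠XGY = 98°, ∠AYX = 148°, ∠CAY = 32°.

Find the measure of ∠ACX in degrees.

1. ∠AGC = 98°  [X on GC, Y on GA]
2. ∠CAG = 32°  [Y on ray AG]
3. ∠ACG = 50°  [△GCA]
4. ∠ACX = 50°  [X on ray CG]

∠ACX = 50°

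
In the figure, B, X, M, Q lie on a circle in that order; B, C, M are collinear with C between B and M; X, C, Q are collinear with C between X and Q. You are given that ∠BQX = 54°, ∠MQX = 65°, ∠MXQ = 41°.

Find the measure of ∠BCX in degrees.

1. ∠BMX = 54°  [same arc BX]
2. ∠MCX = 85°  [△XCM]
3. ∠BCX = 95°  [linear pair at C on BM]

∠BCX = 95°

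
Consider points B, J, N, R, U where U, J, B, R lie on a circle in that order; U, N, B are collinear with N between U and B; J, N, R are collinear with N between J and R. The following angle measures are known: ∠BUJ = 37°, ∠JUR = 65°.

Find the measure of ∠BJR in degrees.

1. ∠BRJ = 37°  [same arc JB]
2. ∠JBR = 115°  [cyclic UJBR, opposite ∠U+∠B]
3. ∠BJR = 28°  [△JBR]

∠BJR = 28°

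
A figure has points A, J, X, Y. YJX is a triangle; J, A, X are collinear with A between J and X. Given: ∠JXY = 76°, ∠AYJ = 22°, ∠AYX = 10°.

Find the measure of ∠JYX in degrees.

1. ∠AXY = 76°  [A on ray XJ]
2. ∠XAY = 94°  [△YAX]
3. ∠JAY = 86°  [linear pair at A on JX]
4. ∠AJY = 72°  [△YJA]
5. ∠XJY = 72°  [A on ray JX]
6. ∠JYX = 32°  [△YJX]

∠JYX = 32°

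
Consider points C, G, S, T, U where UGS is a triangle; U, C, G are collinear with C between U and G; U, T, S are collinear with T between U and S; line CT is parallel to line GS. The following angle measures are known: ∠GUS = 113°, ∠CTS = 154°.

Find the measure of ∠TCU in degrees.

1. ∠CUT = 113°  [C on UG, T on US]
2. ∠CTU = 26°  [linear pair at T on US]
3. ∠TCU = 41°  [△UCT]

∠TCU = 41°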